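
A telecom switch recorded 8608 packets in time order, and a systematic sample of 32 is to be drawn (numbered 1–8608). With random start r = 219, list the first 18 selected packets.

k = N/n = 8608/32 = 269
packet 1: 219
packet 2: 219 + 269 = 488
packet 3: 488 + 269 = 757
packet 4: 757 + 269 = 1026
packet 5: 1026 + 269 = 1295
packet 6: 1295 + 269 = 1564
packet 7: 1564 + 269 = 1833
packet 8: 1833 + 269 = 2102
packet 9: 2102 + 269 = 2371
packet 10: 2371 + 269 = 2640
packet 11: 2640 + 269 = 2909
packet 12: 2909 + 269 = 3178
packet 13: 3178 + 269 = 3447
packet 14: 3447 + 269 = 3716
packet 15: 3716 + 269 = 3985
packet 16: 3985 + 269 = 4254
packet 17: 4254 + 269 = 4523
packet 18: 4523 + 269 = 4792

219, 488, 757, 1026, 1295, 1564, 1833, 2102, 2371, 2640, 2909, 3178, 3447, 3716, 3985, 4254, 4523, 4792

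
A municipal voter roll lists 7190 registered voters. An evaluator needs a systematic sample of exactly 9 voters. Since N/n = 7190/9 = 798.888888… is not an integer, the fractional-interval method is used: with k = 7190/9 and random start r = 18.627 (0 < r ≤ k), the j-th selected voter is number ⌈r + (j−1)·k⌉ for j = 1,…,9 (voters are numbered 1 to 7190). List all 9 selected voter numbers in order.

19, 818, 1617, 2416, 3215, 4014, 4812, 5611, 6410

j=1: r + 0k = 18.627 → ⌈·⌉ = 19
j=2: r + 1k = 817.515888… → ⌈·⌉ = 818
j=3: r + 2k = 1616.404777… → ⌈·⌉ = 1617
j=4: r + 3k = 2415.293666… → ⌈·⌉ = 2416
j=5: r + 4k = 3214.182555… → ⌈·⌉ = 3215
j=6: r + 5k = 4013.071444… → ⌈·⌉ = 4014
j=7: r + 6k = 4811.960333… → ⌈·⌉ = 4812
j=8: r + 7k = 5610.849222… → ⌈·⌉ = 5611
j=9: r + 8k = 6409.738111… → ⌈·⌉ = 6410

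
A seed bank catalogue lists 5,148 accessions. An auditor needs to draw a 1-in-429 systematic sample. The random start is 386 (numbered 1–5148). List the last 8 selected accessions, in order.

5th selection = 386 + 4×429 = 2102
6th: 2102 + 429 = 2531
7th: 2531 + 429 = 2960
8th: 2960 + 429 = 3389
9th: 3389 + 429 = 3818
10th: 3818 + 429 = 4247
11th: 4247 + 429 = 4676
12th: 4676 + 429 = 5105

2102, 2531, 2960, 3389, 3818, 4247, 4676, 5105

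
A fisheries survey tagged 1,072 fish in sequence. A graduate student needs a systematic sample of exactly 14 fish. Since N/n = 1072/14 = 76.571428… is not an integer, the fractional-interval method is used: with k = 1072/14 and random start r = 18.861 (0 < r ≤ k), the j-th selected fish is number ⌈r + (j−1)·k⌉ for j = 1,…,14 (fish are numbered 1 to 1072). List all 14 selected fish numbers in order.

j=1: r + 0k = 18.861 → ⌈·⌉ = 19
j=2: r + 1k = 95.432428… → ⌈·⌉ = 96
j=3: r + 2k = 172.003857… → ⌈·⌉ = 173
j=4: r + 3k = 248.575285… → ⌈·⌉ = 249
j=5: r + 4k = 325.146714… → ⌈·⌉ = 326
j=6: r + 5k = 401.718142… → ⌈·⌉ = 402
j=7: r + 6k = 478.289571… → ⌈·⌉ = 479
j=8: r + 7k = 554.861 → ⌈·⌉ = 555
j=9: r + 8k = 631.432428… → ⌈·⌉ = 632
j=10: r + 9k = 708.003857… → ⌈·⌉ = 709
j=11: r + 10k = 784.575285… → ⌈·⌉ = 785
j=12: r + 11k = 861.146714… → ⌈·⌉ = 862
j=13: r + 12k = 937.718142… → ⌈·⌉ = 938
j=14: r + 13k = 1014.289571… → ⌈·⌉ = 1015

19, 96, 173, 249, 326, 402, 479, 555, 632, 709, 785, 862, 938, 1015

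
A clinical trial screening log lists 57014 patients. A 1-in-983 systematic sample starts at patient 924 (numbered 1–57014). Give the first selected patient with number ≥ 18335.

k = 983
Steps past start: ⌈(18335 − 924)/983⌉ = ⌈17411/983⌉ = 18
Selected patient: 924 + 18×983 = 18618

18618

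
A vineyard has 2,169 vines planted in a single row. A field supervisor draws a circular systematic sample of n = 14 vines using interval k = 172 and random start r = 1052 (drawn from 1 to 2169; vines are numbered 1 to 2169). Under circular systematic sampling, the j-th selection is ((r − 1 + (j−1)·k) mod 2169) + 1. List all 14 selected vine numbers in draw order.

1052, 1224, 1396, 1568, 1740, 1912, 2084, 87, 259, 431, 603, 775, 947, 1119

Selection 1: 1052
Selection 2: 1052 + 172 = 1224
Selection 3: 1224 + 172 = 1396
Selection 4: 1396 + 172 = 1568
Selection 5: 1568 + 172 = 1740
Selection 6: 1740 + 172 = 1912
Selection 7: 1912 + 172 = 2084
Selection 8: 2084 + 172 = 2256 → 2256 − 2169 = 87
Selection 9: 87 + 172 = 259
Selection 10: 259 + 172 = 431
Selection 11: 431 + 172 = 603
Selection 12: 603 + 172 = 775
Selection 13: 775 + 172 = 947
Selection 14: 947 + 172 = 1119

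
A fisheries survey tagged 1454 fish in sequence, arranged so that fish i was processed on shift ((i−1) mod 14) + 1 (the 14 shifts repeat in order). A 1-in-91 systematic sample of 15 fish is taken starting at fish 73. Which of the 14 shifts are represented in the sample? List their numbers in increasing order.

3, 10

Consecutive selections differ by k = 91, so their shift numbers differ by 91 mod 14 = 7.
gcd(91, 14) = 7, so the sample visits 14/7 = 2 distinct residues mod 14.
Start 73 is shift 3; the shifts hit are 3, 10.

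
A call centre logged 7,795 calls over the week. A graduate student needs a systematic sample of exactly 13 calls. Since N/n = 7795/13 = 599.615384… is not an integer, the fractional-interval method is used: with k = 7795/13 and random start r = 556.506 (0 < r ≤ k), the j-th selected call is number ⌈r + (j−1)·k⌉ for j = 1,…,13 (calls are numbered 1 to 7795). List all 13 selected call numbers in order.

j=1: r + 0k = 556.506 → ⌈·⌉ = 557
j=2: r + 1k = 1156.121384… → ⌈·⌉ = 1157
j=3: r + 2k = 1755.736769… → ⌈·⌉ = 1756
j=4: r + 3k = 2355.352153… → ⌈·⌉ = 2356
j=5: r + 4k = 2954.967538… → ⌈·⌉ = 2955
j=6: r + 5k = 3554.582923… → ⌈·⌉ = 3555
j=7: r + 6k = 4154.198307… → ⌈·⌉ = 4155
j=8: r + 7k = 4753.813692… → ⌈·⌉ = 4754
j=9: r + 8k = 5353.429076… → ⌈·⌉ = 5354
j=10: r + 9k = 5953.044461… → ⌈·⌉ = 5954
j=11: r + 10k = 6552.659846… → ⌈·⌉ = 6553
j=12: r + 11k = 7152.275230… → ⌈·⌉ = 7153
j=13: r + 12k = 7751.890615… → ⌈·⌉ = 7752

557, 1157, 1756, 2356, 2955, 3555, 4155, 4754, 5354, 5954, 6553, 7153, 7752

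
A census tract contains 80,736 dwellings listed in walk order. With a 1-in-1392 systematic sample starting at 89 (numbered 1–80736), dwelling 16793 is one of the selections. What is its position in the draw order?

k = 1392
position = (16793 − 89)/1392 + 1 = 16704/1392 + 1 = 12 + 1 = 13

13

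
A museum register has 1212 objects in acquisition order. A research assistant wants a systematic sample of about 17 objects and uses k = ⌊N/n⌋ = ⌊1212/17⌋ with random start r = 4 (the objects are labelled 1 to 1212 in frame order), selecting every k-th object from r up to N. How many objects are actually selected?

k = ⌊1212/17⌋ = 71
Achieved size = ⌊(1212 − 4)/71⌋ + 1 = ⌊1208/71⌋ + 1 = 17 + 1 = 18
(last selection: 4 + 17×71 = 1211 ≤ 1212; next would be 1282 > 1212)

18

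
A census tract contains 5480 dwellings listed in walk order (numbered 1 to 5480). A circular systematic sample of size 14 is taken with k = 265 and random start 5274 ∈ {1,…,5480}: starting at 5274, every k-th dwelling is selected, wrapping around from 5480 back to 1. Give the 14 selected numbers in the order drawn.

Selection 1: 5274
Selection 2: 5274 + 265 = 5539 → 5539 − 5480 = 59
Selection 3: 59 + 265 = 324
Selection 4: 324 + 265 = 589
Selection 5: 589 + 265 = 854
Selection 6: 854 + 265 = 1119
Selection 7: 1119 + 265 = 1384
Selection 8: 1384 + 265 = 1649
Selection 9: 1649 + 265 = 1914
Selection 10: 1914 + 265 = 2179
Selection 11: 2179 + 265 = 2444
Selection 12: 2444 + 265 = 2709
Selection 13: 2709 + 265 = 2974
Selection 14: 2974 + 265 = 3239

5274, 59, 324, 589, 854, 1119, 1384, 1649, 1914, 2179, 2444, 2709, 2974, 3239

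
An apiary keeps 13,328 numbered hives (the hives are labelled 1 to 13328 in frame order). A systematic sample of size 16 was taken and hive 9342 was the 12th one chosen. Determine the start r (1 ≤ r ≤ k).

k = 13328/16 = 833
r = 9342 − (12−1)×833 = 9342 − 9163 = 179

179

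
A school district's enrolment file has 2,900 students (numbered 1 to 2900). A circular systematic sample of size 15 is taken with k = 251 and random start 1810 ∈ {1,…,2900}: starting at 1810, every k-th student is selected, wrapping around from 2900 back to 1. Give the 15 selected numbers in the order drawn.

1810, 2061, 2312, 2563, 2814, 165, 416, 667, 918, 1169, 1420, 1671, 1922, 2173, 2424

Selection 1: 1810
Selection 2: 1810 + 251 = 2061
Selection 3: 2061 + 251 = 2312
Selection 4: 2312 + 251 = 2563
Selection 5: 2563 + 251 = 2814
Selection 6: 2814 + 251 = 3065 → 3065 − 2900 = 165
Selection 7: 165 + 251 = 416
Selection 8: 416 + 251 = 667
Selection 9: 667 + 251 = 918
Selection 10: 918 + 251 = 1169
Selection 11: 1169 + 251 = 1420
Selection 12: 1420 + 251 = 1671
Selection 13: 1671 + 251 = 1922
Selection 14: 1922 + 251 = 2173
Selection 15: 2173 + 251 = 2424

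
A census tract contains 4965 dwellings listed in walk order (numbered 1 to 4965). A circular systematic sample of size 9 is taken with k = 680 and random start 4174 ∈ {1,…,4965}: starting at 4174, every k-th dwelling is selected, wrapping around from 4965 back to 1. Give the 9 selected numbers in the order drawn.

Selection 1: 4174
Selection 2: 4174 + 680 = 4854
Selection 3: 4854 + 680 = 5534 → 5534 − 4965 = 569
Selection 4: 569 + 680 = 1249
Selection 5: 1249 + 680 = 1929
Selection 6: 1929 + 680 = 2609
Selection 7: 2609 + 680 = 3289
Selection 8: 3289 + 680 = 3969
Selection 9: 3969 + 680 = 4649

4174, 4854, 569, 1249, 1929, 2609, 3289, 3969, 4649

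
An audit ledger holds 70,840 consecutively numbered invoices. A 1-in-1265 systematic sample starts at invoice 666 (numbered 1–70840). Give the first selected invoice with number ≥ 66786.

67711

k = 1265
Steps past start: ⌈(66786 − 666)/1265⌉ = ⌈66120/1265⌉ = 53
Selected invoice: 666 + 53×1265 = 67711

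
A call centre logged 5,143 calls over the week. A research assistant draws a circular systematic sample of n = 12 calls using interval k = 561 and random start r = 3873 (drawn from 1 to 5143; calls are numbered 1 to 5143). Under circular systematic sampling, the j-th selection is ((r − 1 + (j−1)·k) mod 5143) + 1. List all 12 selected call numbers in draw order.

3873, 4434, 4995, 413, 974, 1535, 2096, 2657, 3218, 3779, 4340, 4901

Selection 1: 3873
Selection 2: 3873 + 561 = 4434
Selection 3: 4434 + 561 = 4995
Selection 4: 4995 + 561 = 5556 → 5556 − 5143 = 413
Selection 5: 413 + 561 = 974
Selection 6: 974 + 561 = 1535
Selection 7: 1535 + 561 = 2096
Selection 8: 2096 + 561 = 2657
Selection 9: 2657 + 561 = 3218
Selection 10: 3218 + 561 = 3779
Selection 11: 3779 + 561 = 4340
Selection 12: 4340 + 561 = 4901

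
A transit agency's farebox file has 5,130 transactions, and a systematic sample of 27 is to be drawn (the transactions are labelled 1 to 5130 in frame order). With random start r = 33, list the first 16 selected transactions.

33, 223, 413, 603, 793, 983, 1173, 1363, 1553, 1743, 1933, 2123, 2313, 2503, 2693, 2883

k = N/n = 5130/27 = 190
transaction 1: 33
transaction 2: 33 + 190 = 223
transaction 3: 223 + 190 = 413
transaction 4: 413 + 190 = 603
transaction 5: 603 + 190 = 793
transaction 6: 793 + 190 = 983
transaction 7: 983 + 190 = 1173
transaction 8: 1173 + 190 = 1363
transaction 9: 1363 + 190 = 1553
transaction 10: 1553 + 190 = 1743
transaction 11: 1743 + 190 = 1933
transaction 12: 1933 + 190 = 2123
transaction 13: 2123 + 190 = 2313
transaction 14: 2313 + 190 = 2503
transaction 15: 2503 + 190 = 2693
transaction 16: 2693 + 190 = 2883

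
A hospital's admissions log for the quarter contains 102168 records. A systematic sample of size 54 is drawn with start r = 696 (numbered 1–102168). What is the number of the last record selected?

k = 102168/54 = 1892
54th selection = r + (54−1)·k = 696 + 53×1892 = 696 + 100276 = 100972

100972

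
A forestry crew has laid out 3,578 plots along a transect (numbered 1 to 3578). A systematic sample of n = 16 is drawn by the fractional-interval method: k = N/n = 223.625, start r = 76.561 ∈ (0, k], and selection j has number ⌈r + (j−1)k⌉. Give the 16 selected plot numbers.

j=1: r + 0k = 76.561 → ⌈·⌉ = 77
j=2: r + 1k = 300.186 → ⌈·⌉ = 301
j=3: r + 2k = 523.811 → ⌈·⌉ = 524
j=4: r + 3k = 747.436 → ⌈·⌉ = 748
j=5: r + 4k = 971.061 → ⌈·⌉ = 972
j=6: r + 5k = 1194.686 → ⌈·⌉ = 1195
j=7: r + 6k = 1418.311 → ⌈·⌉ = 1419
j=8: r + 7k = 1641.936 → ⌈·⌉ = 1642
j=9: r + 8k = 1865.561 → ⌈·⌉ = 1866
j=10: r + 9k = 2089.186 → ⌈·⌉ = 2090
j=11: r + 10k = 2312.811 → ⌈·⌉ = 2313
j=12: r + 11k = 2536.436 → ⌈·⌉ = 2537
j=13: r + 12k = 2760.061 → ⌈·⌉ = 2761
j=14: r + 13k = 2983.686 → ⌈·⌉ = 2984
j=15: r + 14k = 3207.311 → ⌈·⌉ = 3208
j=16: r + 15k = 3430.936 → ⌈·⌉ = 3431

77, 301, 524, 748, 972, 1195, 1419, 1642, 1866, 2090, 2313, 2537, 2761, 2984, 3208, 3431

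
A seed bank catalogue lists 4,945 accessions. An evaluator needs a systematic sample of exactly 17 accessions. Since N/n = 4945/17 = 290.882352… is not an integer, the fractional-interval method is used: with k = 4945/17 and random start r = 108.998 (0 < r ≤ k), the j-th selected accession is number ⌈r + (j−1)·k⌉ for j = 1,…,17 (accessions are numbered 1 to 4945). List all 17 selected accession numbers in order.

j=1: r + 0k = 108.998 → ⌈·⌉ = 109
j=2: r + 1k = 399.880352… → ⌈·⌉ = 400
j=3: r + 2k = 690.762705… → ⌈·⌉ = 691
j=4: r + 3k = 981.645058… → ⌈·⌉ = 982
j=5: r + 4k = 1272.527411… → ⌈·⌉ = 1273
j=6: r + 5k = 1563.409764… → ⌈·⌉ = 1564
j=7: r + 6k = 1854.292117… → ⌈·⌉ = 1855
j=8: r + 7k = 2145.174470… → ⌈·⌉ = 2146
j=9: r + 8k = 2436.056823… → ⌈·⌉ = 2437
j=10: r + 9k = 2726.939176… → ⌈·⌉ = 2727
j=11: r + 10k = 3017.821529… → ⌈·⌉ = 3018
j=12: r + 11k = 3308.703882… → ⌈·⌉ = 3309
j=13: r + 12k = 3599.586235… → ⌈·⌉ = 3600
j=14: r + 13k = 3890.468588… → ⌈·⌉ = 3891
j=15: r + 14k = 4181.350941… → ⌈·⌉ = 4182
j=16: r + 15k = 4472.233294… → ⌈·⌉ = 4473
j=17: r + 16k = 4763.115647… → ⌈·⌉ = 4764

109, 400, 691, 982, 1273, 1564, 1855, 2146, 2437, 2727, 3018, 3309, 3600, 3891, 4182, 4473, 4764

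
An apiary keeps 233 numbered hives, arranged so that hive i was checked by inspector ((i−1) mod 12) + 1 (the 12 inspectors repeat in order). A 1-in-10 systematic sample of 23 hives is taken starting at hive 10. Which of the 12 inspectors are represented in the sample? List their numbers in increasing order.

Consecutive selections differ by k = 10, so their inspector numbers differ by 10 mod 12 = 10.
gcd(10, 12) = 2, so the sample visits 12/2 = 6 distinct residues mod 12.
Start 10 is inspector 10; the inspectors hit are 2, 4, 6, 8, 10, 12.

2, 4, 6, 8, 10, 12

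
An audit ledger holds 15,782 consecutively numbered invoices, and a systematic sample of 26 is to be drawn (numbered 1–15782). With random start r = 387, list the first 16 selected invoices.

k = N/n = 15782/26 = 607
invoice 1: 387
invoice 2: 387 + 607 = 994
invoice 3: 994 + 607 = 1601
invoice 4: 1601 + 607 = 2208
invoice 5: 2208 + 607 = 2815
invoice 6: 2815 + 607 = 3422
invoice 7: 3422 + 607 = 4029
invoice 8: 4029 + 607 = 4636
invoice 9: 4636 + 607 = 5243
invoice 10: 5243 + 607 = 5850
invoice 11: 5850 + 607 = 6457
invoice 12: 6457 + 607 = 7064
invoice 13: 7064 + 607 = 7671
invoice 14: 7671 + 607 = 8278
invoice 15: 8278 + 607 = 8885
invoice 16: 8885 + 607 = 9492

387, 994, 1601, 2208, 2815, 3422, 4029, 4636, 5243, 5850, 6457, 7064, 7671, 8278, 8885, 9492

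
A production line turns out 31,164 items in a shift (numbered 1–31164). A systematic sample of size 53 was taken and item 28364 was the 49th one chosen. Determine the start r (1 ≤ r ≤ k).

k = 31164/53 = 588
r = 28364 − (49−1)×588 = 28364 − 28224 = 140

140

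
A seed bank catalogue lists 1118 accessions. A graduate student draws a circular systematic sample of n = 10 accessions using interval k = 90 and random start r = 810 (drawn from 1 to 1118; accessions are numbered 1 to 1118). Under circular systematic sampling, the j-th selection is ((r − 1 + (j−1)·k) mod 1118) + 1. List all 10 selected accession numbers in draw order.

Selection 1: 810
Selection 2: 810 + 90 = 900
Selection 3: 900 + 90 = 990
Selection 4: 990 + 90 = 1080
Selection 5: 1080 + 90 = 1170 → 1170 − 1118 = 52
Selection 6: 52 + 90 = 142
Selection 7: 142 + 90 = 232
Selection 8: 232 + 90 = 322
Selection 9: 322 + 90 = 412
Selection 10: 412 + 90 = 502

810, 900, 990, 1080, 52, 142, 232, 322, 412, 502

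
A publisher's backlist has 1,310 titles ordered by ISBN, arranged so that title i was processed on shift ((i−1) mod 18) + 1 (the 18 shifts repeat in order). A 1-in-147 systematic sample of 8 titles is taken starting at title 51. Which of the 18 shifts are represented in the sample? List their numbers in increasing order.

3, 6, 9, 12, 15, 18

Consecutive selections differ by k = 147, so their shift numbers differ by 147 mod 18 = 3.
gcd(147, 18) = 3, so the sample visits 18/3 = 6 distinct residues mod 18.
Start 51 is shift 15; the shifts hit are 3, 6, 9, 12, 15, 18.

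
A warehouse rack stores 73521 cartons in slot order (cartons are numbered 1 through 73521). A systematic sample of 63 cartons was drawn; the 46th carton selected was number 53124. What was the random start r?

k = 73521/63 = 1167
r = 53124 − (46−1)×1167 = 53124 − 52515 = 609

609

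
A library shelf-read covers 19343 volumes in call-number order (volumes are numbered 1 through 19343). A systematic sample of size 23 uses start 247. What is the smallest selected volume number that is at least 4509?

k = 19343/23 = 841
Steps past start: ⌈(4509 − 247)/841⌉ = ⌈4262/841⌉ = 6
Selected volume: 247 + 6×841 = 5293

5293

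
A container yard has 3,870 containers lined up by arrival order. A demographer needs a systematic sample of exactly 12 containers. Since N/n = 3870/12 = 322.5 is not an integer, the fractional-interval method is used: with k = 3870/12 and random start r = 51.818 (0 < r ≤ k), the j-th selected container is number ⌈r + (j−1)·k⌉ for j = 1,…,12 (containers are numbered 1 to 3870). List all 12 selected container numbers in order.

j=1: r + 0k = 51.818 → ⌈·⌉ = 52
j=2: r + 1k = 374.318 → ⌈·⌉ = 375
j=3: r + 2k = 696.818 → ⌈·⌉ = 697
j=4: r + 3k = 1019.318 → ⌈·⌉ = 1020
j=5: r + 4k = 1341.818 → ⌈·⌉ = 1342
j=6: r + 5k = 1664.318 → ⌈·⌉ = 1665
j=7: r + 6k = 1986.818 → ⌈·⌉ = 1987
j=8: r + 7k = 2309.318 → ⌈·⌉ = 2310
j=9: r + 8k = 2631.818 → ⌈·⌉ = 2632
j=10: r + 9k = 2954.318 → ⌈·⌉ = 2955
j=11: r + 10k = 3276.818 → ⌈·⌉ = 3277
j=12: r + 11k = 3599.318 → ⌈·⌉ = 3600

52, 375, 697, 1020, 1342, 1665, 1987, 2310, 2632, 2955, 3277, 3600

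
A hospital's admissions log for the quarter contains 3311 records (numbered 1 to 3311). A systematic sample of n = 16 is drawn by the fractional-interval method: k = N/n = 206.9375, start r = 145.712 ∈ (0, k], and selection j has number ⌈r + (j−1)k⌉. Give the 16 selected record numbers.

146, 353, 560, 767, 974, 1181, 1388, 1595, 1802, 2009, 2216, 2423, 2629, 2836, 3043, 3250

j=1: r + 0k = 145.712 → ⌈·⌉ = 146
j=2: r + 1k = 352.6495 → ⌈·⌉ = 353
j=3: r + 2k = 559.587 → ⌈·⌉ = 560
j=4: r + 3k = 766.5245 → ⌈·⌉ = 767
j=5: r + 4k = 973.462 → ⌈·⌉ = 974
j=6: r + 5k = 1180.3995 → ⌈·⌉ = 1181
j=7: r + 6k = 1387.337 → ⌈·⌉ = 1388
j=8: r + 7k = 1594.2745 → ⌈·⌉ = 1595
j=9: r + 8k = 1801.212 → ⌈·⌉ = 1802
j=10: r + 9k = 2008.1495 → ⌈·⌉ = 2009
j=11: r + 10k = 2215.087 → ⌈·⌉ = 2216
j=12: r + 11k = 2422.0245 → ⌈·⌉ = 2423
j=13: r + 12k = 2628.962 → ⌈·⌉ = 2629
j=14: r + 13k = 2835.8995 → ⌈·⌉ = 2836
j=15: r + 14k = 3042.837 → ⌈·⌉ = 3043
j=16: r + 15k = 3249.7745 → ⌈·⌉ = 3250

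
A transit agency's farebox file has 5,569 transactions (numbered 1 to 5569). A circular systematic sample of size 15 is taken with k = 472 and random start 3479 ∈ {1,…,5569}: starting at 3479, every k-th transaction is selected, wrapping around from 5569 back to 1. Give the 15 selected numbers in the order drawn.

Selection 1: 3479
Selection 2: 3479 + 472 = 3951
Selection 3: 3951 + 472 = 4423
Selection 4: 4423 + 472 = 4895
Selection 5: 4895 + 472 = 5367
Selection 6: 5367 + 472 = 5839 → 5839 − 5569 = 270
Selection 7: 270 + 472 = 742
Selection 8: 742 + 472 = 1214
Selection 9: 1214 + 472 = 1686
Selection 10: 1686 + 472 = 2158
Selection 11: 2158 + 472 = 2630
Selection 12: 2630 + 472 = 3102
Selection 13: 3102 + 472 = 3574
Selection 14: 3574 + 472 = 4046
Selection 15: 4046 + 472 = 4518

3479, 3951, 4423, 4895, 5367, 270, 742, 1214, 1686, 2158, 2630, 3102, 3574, 4046, 4518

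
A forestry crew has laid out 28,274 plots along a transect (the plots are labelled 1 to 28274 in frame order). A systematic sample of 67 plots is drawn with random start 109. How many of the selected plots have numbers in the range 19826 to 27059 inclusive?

k = 28274/67 = 422
First selection ≥ 19826: 109 + ⌈(19826−109)/422⌉·422 = 109 + 47×422 = 19943
Last selection ≤ 27059: 109 + ⌊(27059−109)/422⌋·422 = 109 + 63×422 = 26695
Count = 63 − 47 + 1 = 17

17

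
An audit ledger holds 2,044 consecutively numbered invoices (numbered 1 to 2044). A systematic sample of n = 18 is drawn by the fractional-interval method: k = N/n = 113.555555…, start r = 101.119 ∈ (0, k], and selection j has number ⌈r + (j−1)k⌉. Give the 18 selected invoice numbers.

j=1: r + 0k = 101.119 → ⌈·⌉ = 102
j=2: r + 1k = 214.674555… → ⌈·⌉ = 215
j=3: r + 2k = 328.230111… → ⌈·⌉ = 329
j=4: r + 3k = 441.785666… → ⌈·⌉ = 442
j=5: r + 4k = 555.341222… → ⌈·⌉ = 556
j=6: r + 5k = 668.896777… → ⌈·⌉ = 669
j=7: r + 6k = 782.452333… → ⌈·⌉ = 783
j=8: r + 7k = 896.007888… → ⌈·⌉ = 897
j=9: r + 8k = 1009.563444… → ⌈·⌉ = 1010
j=10: r + 9k = 1123.119 → ⌈·⌉ = 1124
j=11: r + 10k = 1236.674555… → ⌈·⌉ = 1237
j=12: r + 11k = 1350.230111… → ⌈·⌉ = 1351
j=13: r + 12k = 1463.785666… → ⌈·⌉ = 1464
j=14: r + 13k = 1577.341222… → ⌈·⌉ = 1578
j=15: r + 14k = 1690.896777… → ⌈·⌉ = 1691
j=16: r + 15k = 1804.452333… → ⌈·⌉ = 1805
j=17: r + 16k = 1918.007888… → ⌈·⌉ = 1919
j=18: r + 17k = 2031.563444… → ⌈·⌉ = 2032

102, 215, 329, 442, 556, 669, 783, 897, 1010, 1124, 1237, 1351, 1464, 1578, 1691, 1805, 1919, 2032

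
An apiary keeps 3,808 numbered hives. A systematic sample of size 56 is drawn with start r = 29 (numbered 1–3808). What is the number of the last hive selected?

3769

k = 3808/56 = 68
56th selection = r + (56−1)·k = 29 + 55×68 = 29 + 3740 = 3769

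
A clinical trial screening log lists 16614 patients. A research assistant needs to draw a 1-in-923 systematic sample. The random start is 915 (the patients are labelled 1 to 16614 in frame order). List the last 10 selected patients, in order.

9th selection = 915 + 8×923 = 8299
10th: 8299 + 923 = 9222
11th: 9222 + 923 = 10145
12th: 10145 + 923 = 11068
13th: 11068 + 923 = 11991
14th: 11991 + 923 = 12914
15th: 12914 + 923 = 13837
16th: 13837 + 923 = 14760
17th: 14760 + 923 = 15683
18th: 15683 + 923 = 16606

8299, 9222, 10145, 11068, 11991, 12914, 13837, 14760, 15683, 16606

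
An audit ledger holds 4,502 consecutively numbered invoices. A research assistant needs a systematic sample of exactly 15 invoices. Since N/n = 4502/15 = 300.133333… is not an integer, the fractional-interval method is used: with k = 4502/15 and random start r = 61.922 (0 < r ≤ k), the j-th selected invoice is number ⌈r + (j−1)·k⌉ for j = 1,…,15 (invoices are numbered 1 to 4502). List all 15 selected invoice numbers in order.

62, 363, 663, 963, 1263, 1563, 1863, 2163, 2463, 2764, 3064, 3364, 3664, 3964, 4264

j=1: r + 0k = 61.922 → ⌈·⌉ = 62
j=2: r + 1k = 362.055333… → ⌈·⌉ = 363
j=3: r + 2k = 662.188666… → ⌈·⌉ = 663
j=4: r + 3k = 962.322 → ⌈·⌉ = 963
j=5: r + 4k = 1262.455333… → ⌈·⌉ = 1263
j=6: r + 5k = 1562.588666… → ⌈·⌉ = 1563
j=7: r + 6k = 1862.722 → ⌈·⌉ = 1863
j=8: r + 7k = 2162.855333… → ⌈·⌉ = 2163
j=9: r + 8k = 2462.988666… → ⌈·⌉ = 2463
j=10: r + 9k = 2763.122 → ⌈·⌉ = 2764
j=11: r + 10k = 3063.255333… → ⌈·⌉ = 3064
j=12: r + 11k = 3363.388666… → ⌈·⌉ = 3364
j=13: r + 12k = 3663.522 → ⌈·⌉ = 3664
j=14: r + 13k = 3963.655333… → ⌈·⌉ = 3964
j=15: r + 14k = 4263.788666… → ⌈·⌉ = 4264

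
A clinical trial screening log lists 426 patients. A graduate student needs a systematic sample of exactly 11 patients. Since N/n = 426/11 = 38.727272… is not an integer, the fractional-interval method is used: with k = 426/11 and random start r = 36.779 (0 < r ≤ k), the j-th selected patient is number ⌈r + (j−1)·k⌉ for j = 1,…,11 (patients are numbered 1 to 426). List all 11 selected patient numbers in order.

j=1: r + 0k = 36.779 → ⌈·⌉ = 37
j=2: r + 1k = 75.506272… → ⌈·⌉ = 76
j=3: r + 2k = 114.233545… → ⌈·⌉ = 115
j=4: r + 3k = 152.960818… → ⌈·⌉ = 153
j=5: r + 4k = 191.688090… → ⌈·⌉ = 192
j=6: r + 5k = 230.415363… → ⌈·⌉ = 231
j=7: r + 6k = 269.142636… → ⌈·⌉ = 270
j=8: r + 7k = 307.869909… → ⌈·⌉ = 308
j=9: r + 8k = 346.597181… → ⌈·⌉ = 347
j=10: r + 9k = 385.324454… → ⌈·⌉ = 386
j=11: r + 10k = 424.051727… → ⌈·⌉ = 425

37, 76, 115, 153, 192, 231, 270, 308, 347, 386, 425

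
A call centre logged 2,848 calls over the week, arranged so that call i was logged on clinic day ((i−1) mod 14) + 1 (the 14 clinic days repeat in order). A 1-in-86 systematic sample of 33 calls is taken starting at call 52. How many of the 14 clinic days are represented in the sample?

7

Consecutive selections differ by k = 86, so their clinic day numbers differ by 86 mod 14 = 2.
gcd(86, 14) = 2, so the sample visits 14/2 = 7 distinct residues mod 14.
Start 52 is clinic day 10; the clinic days hit are 2, 4, 6, 8, 10, 12, 14.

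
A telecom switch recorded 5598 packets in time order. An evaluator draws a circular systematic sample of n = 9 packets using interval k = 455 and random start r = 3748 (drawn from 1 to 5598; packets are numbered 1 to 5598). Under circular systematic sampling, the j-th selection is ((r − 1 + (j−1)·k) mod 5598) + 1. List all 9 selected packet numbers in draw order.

Selection 1: 3748
Selection 2: 3748 + 455 = 4203
Selection 3: 4203 + 455 = 4658
Selection 4: 4658 + 455 = 5113
Selection 5: 5113 + 455 = 5568
Selection 6: 5568 + 455 = 6023 → 6023 − 5598 = 425
Selection 7: 425 + 455 = 880
Selection 8: 880 + 455 = 1335
Selection 9: 1335 + 455 = 1790

3748, 4203, 4658, 5113, 5568, 425, 880, 1335, 1790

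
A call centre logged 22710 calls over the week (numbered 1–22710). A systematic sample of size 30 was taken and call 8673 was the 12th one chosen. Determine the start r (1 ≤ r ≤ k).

346

k = 22710/30 = 757
r = 8673 − (12−1)×757 = 8673 − 8327 = 346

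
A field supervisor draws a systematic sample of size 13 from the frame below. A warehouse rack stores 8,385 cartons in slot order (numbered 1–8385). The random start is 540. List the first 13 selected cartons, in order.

540, 1185, 1830, 2475, 3120, 3765, 4410, 5055, 5700, 6345, 6990, 7635, 8280

k = N/n = 8385/13 = 645
carton 1: 540
carton 2: 540 + 645 = 1185
carton 3: 1185 + 645 = 1830
carton 4: 1830 + 645 = 2475
carton 5: 2475 + 645 = 3120
carton 6: 3120 + 645 = 3765
carton 7: 3765 + 645 = 4410
carton 8: 4410 + 645 = 5055
carton 9: 5055 + 645 = 5700
carton 10: 5700 + 645 = 6345
carton 11: 6345 + 645 = 6990
carton 12: 6990 + 645 = 7635
carton 13: 7635 + 645 = 8280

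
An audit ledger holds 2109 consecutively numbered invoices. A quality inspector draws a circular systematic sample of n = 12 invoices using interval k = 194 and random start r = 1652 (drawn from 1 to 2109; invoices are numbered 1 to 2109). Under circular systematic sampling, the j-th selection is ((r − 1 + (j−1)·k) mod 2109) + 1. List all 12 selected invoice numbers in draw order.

Selection 1: 1652
Selection 2: 1652 + 194 = 1846
Selection 3: 1846 + 194 = 2040
Selection 4: 2040 + 194 = 2234 → 2234 − 2109 = 125
Selection 5: 125 + 194 = 319
Selection 6: 319 + 194 = 513
Selection 7: 513 + 194 = 707
Selection 8: 707 + 194 = 901
Selection 9: 901 + 194 = 1095
Selection 10: 1095 + 194 = 1289
Selection 11: 1289 + 194 = 1483
Selection 12: 1483 + 194 = 1677

1652, 1846, 2040, 125, 319, 513, 707, 901, 1095, 1289, 1483, 1677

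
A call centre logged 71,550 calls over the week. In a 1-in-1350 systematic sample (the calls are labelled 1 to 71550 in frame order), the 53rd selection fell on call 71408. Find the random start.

k = 1350
r = 71408 − (53−1)×1350 = 71408 − 70200 = 1208

1208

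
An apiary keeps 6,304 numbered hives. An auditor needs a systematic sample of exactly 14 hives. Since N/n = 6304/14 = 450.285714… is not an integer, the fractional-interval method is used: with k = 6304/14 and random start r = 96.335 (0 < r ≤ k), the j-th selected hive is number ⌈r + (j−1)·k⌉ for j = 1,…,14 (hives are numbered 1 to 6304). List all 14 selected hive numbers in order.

97, 547, 997, 1448, 1898, 2348, 2799, 3249, 3699, 4149, 4600, 5050, 5500, 5951

j=1: r + 0k = 96.335 → ⌈·⌉ = 97
j=2: r + 1k = 546.620714… → ⌈·⌉ = 547
j=3: r + 2k = 996.906428… → ⌈·⌉ = 997
j=4: r + 3k = 1447.192142… → ⌈·⌉ = 1448
j=5: r + 4k = 1897.477857… → ⌈·⌉ = 1898
j=6: r + 5k = 2347.763571… → ⌈·⌉ = 2348
j=7: r + 6k = 2798.049285… → ⌈·⌉ = 2799
j=8: r + 7k = 3248.335 → ⌈·⌉ = 3249
j=9: r + 8k = 3698.620714… → ⌈·⌉ = 3699
j=10: r + 9k = 4148.906428… → ⌈·⌉ = 4149
j=11: r + 10k = 4599.192142… → ⌈·⌉ = 4600
j=12: r + 11k = 5049.477857… → ⌈·⌉ = 5050
j=13: r + 12k = 5499.763571… → ⌈·⌉ = 5500
j=14: r + 13k = 5950.049285… → ⌈·⌉ = 5951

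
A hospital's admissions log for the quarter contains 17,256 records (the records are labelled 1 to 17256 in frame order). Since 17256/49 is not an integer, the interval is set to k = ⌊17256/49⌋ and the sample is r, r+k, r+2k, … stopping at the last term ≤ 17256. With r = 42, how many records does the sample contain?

49

k = ⌊17256/49⌋ = 352
Achieved size = ⌊(17256 − 42)/352⌋ + 1 = ⌊17214/352⌋ + 1 = 48 + 1 = 49
(last selection: 42 + 48×352 = 16938 ≤ 17256; next would be 17290 > 17256)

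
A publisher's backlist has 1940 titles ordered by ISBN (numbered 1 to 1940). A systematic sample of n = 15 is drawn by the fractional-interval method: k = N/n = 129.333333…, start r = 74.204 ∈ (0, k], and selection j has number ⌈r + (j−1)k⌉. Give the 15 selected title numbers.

75, 204, 333, 463, 592, 721, 851, 980, 1109, 1239, 1368, 1497, 1627, 1756, 1885

j=1: r + 0k = 74.204 → ⌈·⌉ = 75
j=2: r + 1k = 203.537333… → ⌈·⌉ = 204
j=3: r + 2k = 332.870666… → ⌈·⌉ = 333
j=4: r + 3k = 462.204 → ⌈·⌉ = 463
j=5: r + 4k = 591.537333… → ⌈·⌉ = 592
j=6: r + 5k = 720.870666… → ⌈·⌉ = 721
j=7: r + 6k = 850.204 → ⌈·⌉ = 851
j=8: r + 7k = 979.537333… → ⌈·⌉ = 980
j=9: r + 8k = 1108.870666… → ⌈·⌉ = 1109
j=10: r + 9k = 1238.204 → ⌈·⌉ = 1239
j=11: r + 10k = 1367.537333… → ⌈·⌉ = 1368
j=12: r + 11k = 1496.870666… → ⌈·⌉ = 1497
j=13: r + 12k = 1626.204 → ⌈·⌉ = 1627
j=14: r + 13k = 1755.537333… → ⌈·⌉ = 1756
j=15: r + 14k = 1884.870666… → ⌈·⌉ = 1885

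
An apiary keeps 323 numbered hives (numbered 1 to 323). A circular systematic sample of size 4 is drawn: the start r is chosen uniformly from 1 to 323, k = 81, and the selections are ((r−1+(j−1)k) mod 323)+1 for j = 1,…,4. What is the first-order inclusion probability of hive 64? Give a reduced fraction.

4/323

For each position j, as r ranges over 1…323 the j-th selection hits every hive exactly once, so hive 64 is selected for exactly 4 of the 323 starts.
Inclusion probability = 4/323.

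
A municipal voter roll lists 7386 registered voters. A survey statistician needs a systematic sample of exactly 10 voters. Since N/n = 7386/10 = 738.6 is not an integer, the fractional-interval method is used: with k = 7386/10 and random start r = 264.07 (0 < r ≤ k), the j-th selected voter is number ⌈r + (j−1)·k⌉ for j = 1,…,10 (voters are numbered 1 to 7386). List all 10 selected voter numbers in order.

265, 1003, 1742, 2480, 3219, 3958, 4696, 5435, 6173, 6912

j=1: r + 0k = 264.07 → ⌈·⌉ = 265
j=2: r + 1k = 1002.67 → ⌈·⌉ = 1003
j=3: r + 2k = 1741.27 → ⌈·⌉ = 1742
j=4: r + 3k = 2479.87 → ⌈·⌉ = 2480
j=5: r + 4k = 3218.47 → ⌈·⌉ = 3219
j=6: r + 5k = 3957.07 → ⌈·⌉ = 3958
j=7: r + 6k = 4695.67 → ⌈·⌉ = 4696
j=8: r + 7k = 5434.27 → ⌈·⌉ = 5435
j=9: r + 8k = 6172.87 → ⌈·⌉ = 6173
j=10: r + 9k = 6911.47 → ⌈·⌉ = 6912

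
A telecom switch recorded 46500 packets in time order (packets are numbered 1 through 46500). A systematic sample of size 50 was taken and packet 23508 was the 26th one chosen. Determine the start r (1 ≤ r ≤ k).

258

k = 46500/50 = 930
r = 23508 − (26−1)×930 = 23508 − 23250 = 258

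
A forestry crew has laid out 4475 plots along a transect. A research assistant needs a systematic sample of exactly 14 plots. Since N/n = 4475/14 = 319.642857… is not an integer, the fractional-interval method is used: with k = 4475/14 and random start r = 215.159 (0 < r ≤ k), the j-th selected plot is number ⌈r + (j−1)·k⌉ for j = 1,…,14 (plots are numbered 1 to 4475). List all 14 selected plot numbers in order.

216, 535, 855, 1175, 1494, 1814, 2134, 2453, 2773, 3092, 3412, 3732, 4051, 4371

j=1: r + 0k = 215.159 → ⌈·⌉ = 216
j=2: r + 1k = 534.801857… → ⌈·⌉ = 535
j=3: r + 2k = 854.444714… → ⌈·⌉ = 855
j=4: r + 3k = 1174.087571… → ⌈·⌉ = 1175
j=5: r + 4k = 1493.730428… → ⌈·⌉ = 1494
j=6: r + 5k = 1813.373285… → ⌈·⌉ = 1814
j=7: r + 6k = 2133.016142… → ⌈·⌉ = 2134
j=8: r + 7k = 2452.659 → ⌈·⌉ = 2453
j=9: r + 8k = 2772.301857… → ⌈·⌉ = 2773
j=10: r + 9k = 3091.944714… → ⌈·⌉ = 3092
j=11: r + 10k = 3411.587571… → ⌈·⌉ = 3412
j=12: r + 11k = 3731.230428… → ⌈·⌉ = 3732
j=13: r + 12k = 4050.873285… → ⌈·⌉ = 4051
j=14: r + 13k = 4370.516142… → ⌈·⌉ = 4371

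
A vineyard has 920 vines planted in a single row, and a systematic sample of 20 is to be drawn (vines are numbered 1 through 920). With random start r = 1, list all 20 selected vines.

1, 47, 93, 139, 185, 231, 277, 323, 369, 415, 461, 507, 553, 599, 645, 691, 737, 783, 829, 875

k = N/n = 920/20 = 46
vine 1: 1
vine 2: 1 + 46 = 47
vine 3: 47 + 46 = 93
vine 4: 93 + 46 = 139
vine 5: 139 + 46 = 185
vine 6: 185 + 46 = 231
vine 7: 231 + 46 = 277
vine 8: 277 + 46 = 323
vine 9: 323 + 46 = 369
vine 10: 369 + 46 = 415
vine 11: 415 + 46 = 461
vine 12: 461 + 46 = 507
vine 13: 507 + 46 = 553
vine 14: 553 + 46 = 599
vine 15: 599 + 46 = 645
vine 16: 645 + 46 = 691
vine 17: 691 + 46 = 737
vine 18: 737 + 46 = 783
vine 19: 783 + 46 = 829
vine 20: 829 + 46 = 875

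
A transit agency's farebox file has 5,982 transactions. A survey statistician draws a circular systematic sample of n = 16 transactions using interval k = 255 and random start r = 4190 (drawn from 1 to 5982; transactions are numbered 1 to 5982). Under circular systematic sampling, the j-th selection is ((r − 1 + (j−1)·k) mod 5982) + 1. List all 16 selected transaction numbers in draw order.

Selection 1: 4190
Selection 2: 4190 + 255 = 4445
Selection 3: 4445 + 255 = 4700
Selection 4: 4700 + 255 = 4955
Selection 5: 4955 + 255 = 5210
Selection 6: 5210 + 255 = 5465
Selection 7: 5465 + 255 = 5720
Selection 8: 5720 + 255 = 5975
Selection 9: 5975 + 255 = 6230 → 6230 − 5982 = 248
Selection 10: 248 + 255 = 503
Selection 11: 503 + 255 = 758
Selection 12: 758 + 255 = 1013
Selection 13: 1013 + 255 = 1268
Selection 14: 1268 + 255 = 1523
Selection 15: 1523 + 255 = 1778
Selection 16: 1778 + 255 = 2033

4190, 4445, 4700, 4955, 5210, 5465, 5720, 5975, 248, 503, 758, 1013, 1268, 1523, 1778, 2033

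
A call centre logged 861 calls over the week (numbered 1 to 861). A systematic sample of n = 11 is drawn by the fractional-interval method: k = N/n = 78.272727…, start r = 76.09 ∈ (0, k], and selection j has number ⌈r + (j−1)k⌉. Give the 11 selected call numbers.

j=1: r + 0k = 76.09 → ⌈·⌉ = 77
j=2: r + 1k = 154.362727… → ⌈·⌉ = 155
j=3: r + 2k = 232.635454… → ⌈·⌉ = 233
j=4: r + 3k = 310.908181… → ⌈·⌉ = 311
j=5: r + 4k = 389.180909… → ⌈·⌉ = 390
j=6: r + 5k = 467.453636… → ⌈·⌉ = 468
j=7: r + 6k = 545.726363… → ⌈·⌉ = 546
j=8: r + 7k = 623.999090… → ⌈·⌉ = 624
j=9: r + 8k = 702.271818… → ⌈·⌉ = 703
j=10: r + 9k = 780.544545… → ⌈·⌉ = 781
j=11: r + 10k = 858.817272… → ⌈·⌉ = 859

77, 155, 233, 311, 390, 468, 546, 624, 703, 781, 859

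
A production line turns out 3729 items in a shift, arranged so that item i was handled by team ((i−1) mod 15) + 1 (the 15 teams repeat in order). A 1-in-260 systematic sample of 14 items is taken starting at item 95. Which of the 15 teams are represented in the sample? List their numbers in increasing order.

5, 10, 15

Consecutive selections differ by k = 260, so their team numbers differ by 260 mod 15 = 5.
gcd(260, 15) = 5, so the sample visits 15/5 = 3 distinct residues mod 15.
Start 95 is team 5; the teams hit are 5, 10, 15.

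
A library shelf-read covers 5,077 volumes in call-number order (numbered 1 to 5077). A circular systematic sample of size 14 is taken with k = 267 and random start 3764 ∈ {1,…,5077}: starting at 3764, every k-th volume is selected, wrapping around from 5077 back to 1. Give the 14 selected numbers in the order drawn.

3764, 4031, 4298, 4565, 4832, 22, 289, 556, 823, 1090, 1357, 1624, 1891, 2158

Selection 1: 3764
Selection 2: 3764 + 267 = 4031
Selection 3: 4031 + 267 = 4298
Selection 4: 4298 + 267 = 4565
Selection 5: 4565 + 267 = 4832
Selection 6: 4832 + 267 = 5099 → 5099 − 5077 = 22
Selection 7: 22 + 267 = 289
Selection 8: 289 + 267 = 556
Selection 9: 556 + 267 = 823
Selection 10: 823 + 267 = 1090
Selection 11: 1090 + 267 = 1357
Selection 12: 1357 + 267 = 1624
Selection 13: 1624 + 267 = 1891
Selection 14: 1891 + 267 = 2158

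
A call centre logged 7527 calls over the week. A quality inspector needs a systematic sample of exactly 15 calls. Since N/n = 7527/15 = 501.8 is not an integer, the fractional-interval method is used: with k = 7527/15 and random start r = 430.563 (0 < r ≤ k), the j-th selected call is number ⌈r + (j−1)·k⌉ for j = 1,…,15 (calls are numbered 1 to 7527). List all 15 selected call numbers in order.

431, 933, 1435, 1936, 2438, 2940, 3442, 3944, 4445, 4947, 5449, 5951, 6453, 6954, 7456

j=1: r + 0k = 430.563 → ⌈·⌉ = 431
j=2: r + 1k = 932.363 → ⌈·⌉ = 933
j=3: r + 2k = 1434.163 → ⌈·⌉ = 1435
j=4: r + 3k = 1935.963 → ⌈·⌉ = 1936
j=5: r + 4k = 2437.763 → ⌈·⌉ = 2438
j=6: r + 5k = 2939.563 → ⌈·⌉ = 2940
j=7: r + 6k = 3441.363 → ⌈·⌉ = 3442
j=8: r + 7k = 3943.163 → ⌈·⌉ = 3944
j=9: r + 8k = 4444.963 → ⌈·⌉ = 4445
j=10: r + 9k = 4946.763 → ⌈·⌉ = 4947
j=11: r + 10k = 5448.563 → ⌈·⌉ = 5449
j=12: r + 11k = 5950.363 → ⌈·⌉ = 5951
j=13: r + 12k = 6452.163 → ⌈·⌉ = 6453
j=14: r + 13k = 6953.963 → ⌈·⌉ = 6954
j=15: r + 14k = 7455.763 → ⌈·⌉ = 7456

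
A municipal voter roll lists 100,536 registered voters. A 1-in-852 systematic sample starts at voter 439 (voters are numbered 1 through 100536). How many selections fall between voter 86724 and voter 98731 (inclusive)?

14

k = 852
First selection ≥ 86724: 439 + ⌈(86724−439)/852⌉·852 = 439 + 102×852 = 87343
Last selection ≤ 98731: 439 + ⌊(98731−439)/852⌋·852 = 439 + 115×852 = 98419
Count = 115 − 102 + 1 = 14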